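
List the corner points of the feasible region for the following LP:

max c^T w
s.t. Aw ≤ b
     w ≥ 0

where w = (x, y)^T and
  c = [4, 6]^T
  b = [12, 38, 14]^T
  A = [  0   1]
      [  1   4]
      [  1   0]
Each vertex is the intersection of two constraint boundaries that also satisfies all remaining constraints:
  x = 0 and y = 0 → (0, 0)
  x = 14 and y = 0 → (14, 0)
  x + 4y = 38 and x = 14 → (14, 6)
  x + 4y = 38 and x = 0 → (0, 9.5)

Vertices: (0, 0), (14, 0), (14, 6), (0, 9.5)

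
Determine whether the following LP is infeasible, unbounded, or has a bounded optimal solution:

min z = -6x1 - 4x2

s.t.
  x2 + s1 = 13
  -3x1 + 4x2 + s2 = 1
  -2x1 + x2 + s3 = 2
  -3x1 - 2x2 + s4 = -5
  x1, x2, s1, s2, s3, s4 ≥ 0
Feasible point: (1, 1) satisfies every constraint, so the LP is feasible.
Direction d = (1, 0): for each constraint row a, a·d ≤ 0 —
  (0)(1) + (1)(0) = 0 ≤ 0
  (-3)(1) + (4)(0) = -3 ≤ 0
  (-2)(1) + (1)(0) = -2 ≤ 0
  (-3)(1) + (-2)(0) = -3 ≤ 0
and d ≥ 0, so (1, 1) + t·d stays feasible for every t ≥ 0. Along this ray z = -6x1 - 4x2 changes by -6 per unit t, so z → −∞.

Unbounded: there is a feasible ray along which z → −∞.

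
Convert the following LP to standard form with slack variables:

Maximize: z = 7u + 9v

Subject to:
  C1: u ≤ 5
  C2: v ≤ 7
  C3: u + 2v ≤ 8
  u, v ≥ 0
max z = 7u + 9v

s.t.
  u + s1 = 5
  v + s2 = 7
  u + 2v + s3 = 8
  u, v, s1, s2, s3 ≥ 0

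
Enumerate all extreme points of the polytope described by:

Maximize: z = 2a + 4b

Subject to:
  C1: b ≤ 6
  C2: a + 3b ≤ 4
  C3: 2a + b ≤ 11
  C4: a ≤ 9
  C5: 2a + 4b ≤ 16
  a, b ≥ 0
Each vertex is the intersection of two constraint boundaries that also satisfies all remaining constraints:
  a = 0 and b = 0 → (0, 0)
  a + 3b = 4 and b = 0 → (4, 0)
  a + 3b = 4 and a = 0 → (0, 1.333)

Vertices: (0, 0), (4, 0), (0, 1.333)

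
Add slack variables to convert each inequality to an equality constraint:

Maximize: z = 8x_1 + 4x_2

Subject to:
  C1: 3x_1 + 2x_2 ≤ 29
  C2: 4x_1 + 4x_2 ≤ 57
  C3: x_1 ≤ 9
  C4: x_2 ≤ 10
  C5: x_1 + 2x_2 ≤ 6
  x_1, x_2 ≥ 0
max z = 8x_1 + 4x_2

s.t.
  3x_1 + 2x_2 + s1 = 29
  4x_1 + 4x_2 + s2 = 57
  x_1 + s3 = 9
  x_2 + s4 = 10
  x_1 + 2x_2 + s5 = 6
  x_1, x_2, s1, s2, s3, s4, s5 ≥ 0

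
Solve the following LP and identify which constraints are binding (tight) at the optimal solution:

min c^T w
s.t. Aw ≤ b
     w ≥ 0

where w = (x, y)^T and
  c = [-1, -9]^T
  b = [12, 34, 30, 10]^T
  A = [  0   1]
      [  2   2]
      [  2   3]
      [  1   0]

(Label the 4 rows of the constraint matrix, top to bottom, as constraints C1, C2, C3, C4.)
Optimal: x = 0, y = 10
Slack at optimum:
  C1: slack = 2
  C2: slack = 14
  C3: slack = 0 (binding)
  C4: slack = 10
  x ≥ 0: x = 0 (binding)
  y ≥ 0: y = 10
Binding constraints: C3, x ≥ 0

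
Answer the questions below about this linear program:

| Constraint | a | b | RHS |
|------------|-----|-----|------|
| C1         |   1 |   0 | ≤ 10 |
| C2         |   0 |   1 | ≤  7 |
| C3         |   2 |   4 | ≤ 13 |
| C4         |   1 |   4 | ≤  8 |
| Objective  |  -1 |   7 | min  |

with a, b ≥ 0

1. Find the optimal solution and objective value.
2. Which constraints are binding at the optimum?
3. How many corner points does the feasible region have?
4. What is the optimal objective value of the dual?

1. a = 6.5, b = 0, z = -6.5
2. C3, b ≥ 0
3. 4
4. -6.5 (by strong duality, equal to the primal optimum)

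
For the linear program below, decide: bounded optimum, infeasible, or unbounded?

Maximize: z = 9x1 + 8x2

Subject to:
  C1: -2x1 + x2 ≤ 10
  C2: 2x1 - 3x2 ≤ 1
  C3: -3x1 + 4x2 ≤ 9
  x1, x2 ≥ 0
Feasible point: (0, 0) satisfies every constraint, so the LP is feasible.
Direction d = (3, 2): for each constraint row a, a·d ≤ 0 —
  (-2)(3) + (1)(2) = -4 ≤ 0
  (2)(3) + (-3)(2) = 0 ≤ 0
  (-3)(3) + (4)(2) = -1 ≤ 0
and d ≥ 0, so (0, 0) + t·d stays feasible for every t ≥ 0. Along this ray z = 9x1 + 8x2 changes by 43 per unit t, so z → +∞.

The LP is unbounded; z can be made arbitrarily large.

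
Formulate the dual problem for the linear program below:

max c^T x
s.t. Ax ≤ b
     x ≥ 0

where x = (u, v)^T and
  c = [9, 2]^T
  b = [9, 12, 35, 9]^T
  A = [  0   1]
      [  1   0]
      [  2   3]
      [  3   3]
Minimize: z = 9y1 + 12y2 + 35y3 + 9y4

Subject to:
  C1: -y2 - 2y3 - 3y4 ≤ -9
  C2: -y1 - 3y3 - 3y4 ≤ -2
  y1, y2, y3, y4 ≥ 0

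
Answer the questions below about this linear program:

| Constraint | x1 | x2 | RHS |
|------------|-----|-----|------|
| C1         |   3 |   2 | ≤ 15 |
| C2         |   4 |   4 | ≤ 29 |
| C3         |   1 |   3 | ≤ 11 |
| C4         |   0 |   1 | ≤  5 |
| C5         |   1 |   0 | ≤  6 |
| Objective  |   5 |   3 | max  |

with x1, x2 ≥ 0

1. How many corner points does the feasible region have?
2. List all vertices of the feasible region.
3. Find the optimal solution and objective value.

1. 4
2. (0, 0), (5, 0), (3.286, 2.571), (0, 3.667)
3. x1 = 5, x2 = 0, z = 25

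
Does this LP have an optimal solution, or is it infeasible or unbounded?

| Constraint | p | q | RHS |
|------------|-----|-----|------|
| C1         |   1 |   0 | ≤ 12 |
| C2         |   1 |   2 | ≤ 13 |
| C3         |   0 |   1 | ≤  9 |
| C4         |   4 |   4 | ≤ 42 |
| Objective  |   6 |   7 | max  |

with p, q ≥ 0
The point (8, 2.5) satisfies every constraint, so the LP is feasible; the constraints give p ≤ 12 and q ≤ 9, which with p, q ≥ 0 keep the feasible region inside a bounded box. A feasible, bounded LP attains a finite optimum at a vertex.

The LP has an optimal solution: (8, 2.5) with z = 65.5.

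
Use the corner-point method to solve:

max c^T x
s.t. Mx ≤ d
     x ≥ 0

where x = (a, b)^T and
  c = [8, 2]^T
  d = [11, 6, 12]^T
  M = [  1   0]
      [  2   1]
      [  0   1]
Each vertex is the intersection of two constraint boundaries that also satisfies all remaining constraints:
  a = 0 and b = 0 → (0, 0)
  2a + b = 6 and b = 0 → (3, 0)
  2a + b = 6 and a = 0 → (0, 6)

Evaluating z = 8a + 2b at each vertex:
  (0, 0): z = 0
  (3, 0): z = 24
  (0, 6): z = 12

The maximum is at (3, 0) with z = 24.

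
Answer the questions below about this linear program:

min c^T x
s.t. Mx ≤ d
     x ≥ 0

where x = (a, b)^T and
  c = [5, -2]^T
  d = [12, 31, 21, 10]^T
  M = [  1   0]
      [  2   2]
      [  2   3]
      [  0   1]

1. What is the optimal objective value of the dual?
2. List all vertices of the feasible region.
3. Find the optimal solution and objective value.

1. -14 (by strong duality, equal to the primal optimum)
2. (0, 0), (10.5, 0), (0, 7)
3. a = 0, b = 7, z = -14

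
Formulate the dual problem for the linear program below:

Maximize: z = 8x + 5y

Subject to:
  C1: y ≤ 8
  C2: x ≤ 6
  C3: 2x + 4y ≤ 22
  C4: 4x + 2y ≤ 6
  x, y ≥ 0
Minimize: z = 8y1 + 6y2 + 22y3 + 6y4

Subject to:
  C1: -y2 - 2y3 - 4y4 ≤ -8
  C2: -y1 - 4y3 - 2y4 ≤ -5
  y1, y2, y3, y4 ≥ 0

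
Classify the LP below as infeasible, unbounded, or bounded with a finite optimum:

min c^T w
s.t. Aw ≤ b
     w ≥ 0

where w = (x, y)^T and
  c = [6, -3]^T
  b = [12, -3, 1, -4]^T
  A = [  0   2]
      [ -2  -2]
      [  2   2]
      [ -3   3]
One constraint requires 2x + 2y ≤ 1, while the constraint -2x - 2y ≤ -3 is equivalent to 2x + 2y ≥ 3. Together they would need 3 ≤ 2x + 2y ≤ 1, which is impossible since 3 > 1. No point satisfies all constraints.

The feasible region is empty; the LP is infeasible.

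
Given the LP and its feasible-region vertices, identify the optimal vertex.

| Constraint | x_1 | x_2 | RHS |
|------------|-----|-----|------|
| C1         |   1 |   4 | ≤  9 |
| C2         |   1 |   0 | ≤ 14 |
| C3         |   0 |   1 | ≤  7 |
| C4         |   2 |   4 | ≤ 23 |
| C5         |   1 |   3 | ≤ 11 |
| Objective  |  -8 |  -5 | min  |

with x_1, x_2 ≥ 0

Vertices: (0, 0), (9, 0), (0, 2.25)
(9, 0) with z = -72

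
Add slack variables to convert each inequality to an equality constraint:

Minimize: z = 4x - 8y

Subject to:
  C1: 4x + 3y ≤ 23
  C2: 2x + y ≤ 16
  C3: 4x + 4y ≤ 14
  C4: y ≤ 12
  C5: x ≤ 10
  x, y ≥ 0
min z = 4x - 8y

s.t.
  4x + 3y + s1 = 23
  2x + y + s2 = 16
  4x + 4y + s3 = 14
  y + s4 = 12
  x + s5 = 10
  x, y, s1, s2, s3, s4, s5 ≥ 0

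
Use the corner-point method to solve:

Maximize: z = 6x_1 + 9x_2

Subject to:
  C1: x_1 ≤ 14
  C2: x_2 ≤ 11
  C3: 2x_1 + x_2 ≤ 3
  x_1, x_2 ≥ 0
Each vertex is the intersection of two constraint boundaries that also satisfies all remaining constraints:
  x_1 = 0 and x_2 = 0 → (0, 0)
  2x_1 + x_2 = 3 and x_2 = 0 → (1.5, 0)
  2x_1 + x_2 = 3 and x_1 = 0 → (0, 3)

Evaluating z = 6x_1 + 9x_2 at each vertex:
  (0, 0): z = 0
  (1.5, 0): z = 9
  (0, 3): z = 27

The maximum is at (0, 3) with z = 27.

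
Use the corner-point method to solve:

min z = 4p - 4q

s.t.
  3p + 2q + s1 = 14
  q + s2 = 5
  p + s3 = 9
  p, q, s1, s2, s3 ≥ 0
Each vertex is the intersection of two constraint boundaries that also satisfies all remaining constraints:
  p = 0 and q = 0 → (0, 0)
  3p + 2q = 14 and q = 0 → (4.667, 0)
  3p + 2q = 14 and q = 5 → (1.333, 5)
  q = 5 and p = 0 → (0, 5)

Evaluating z = 4p - 4q at each vertex:
  (0, 0): z = 0
  (4.667, 0): z = 18.67
  (1.333, 5): z = -14.67
  (0, 5): z = -20

The minimum is at (0, 5) with z = -20.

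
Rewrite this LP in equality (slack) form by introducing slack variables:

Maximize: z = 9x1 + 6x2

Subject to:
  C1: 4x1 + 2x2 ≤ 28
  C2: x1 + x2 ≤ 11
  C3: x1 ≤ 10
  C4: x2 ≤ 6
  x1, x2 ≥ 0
max z = 9x1 + 6x2

s.t.
  4x1 + 2x2 + s1 = 28
  x1 + x2 + s2 = 11
  x1 + s3 = 10
  x2 + s4 = 6
  x1, x2, s1, s2, s3, s4 ≥ 0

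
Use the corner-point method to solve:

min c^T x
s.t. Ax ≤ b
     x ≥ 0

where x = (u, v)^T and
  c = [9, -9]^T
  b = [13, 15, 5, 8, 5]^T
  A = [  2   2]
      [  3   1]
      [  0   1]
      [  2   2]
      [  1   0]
Each vertex is the intersection of two constraint boundaries that also satisfies all remaining constraints:
  u = 0 and v = 0 → (0, 0)
  2u + 2v = 8 and v = 0 → (4, 0)
  2u + 2v = 8 and u = 0 → (0, 4)

Evaluating z = 9u - 9v at each vertex:
  (0, 0): z = 0
  (4, 0): z = 36
  (0, 4): z = -36

The minimum is at (0, 4) with z = -36.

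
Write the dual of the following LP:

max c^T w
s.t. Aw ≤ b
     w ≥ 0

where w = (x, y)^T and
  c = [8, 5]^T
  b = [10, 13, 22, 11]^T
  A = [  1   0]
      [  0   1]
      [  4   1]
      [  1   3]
Minimize: z = 10y1 + 13y2 + 22y3 + 11y4

Subject to:
  C1: -y1 - 4y3 - y4 ≤ -8
  C2: -y2 - y3 - 3y4 ≤ -5
  y1, y2, y3, y4 ≥ 0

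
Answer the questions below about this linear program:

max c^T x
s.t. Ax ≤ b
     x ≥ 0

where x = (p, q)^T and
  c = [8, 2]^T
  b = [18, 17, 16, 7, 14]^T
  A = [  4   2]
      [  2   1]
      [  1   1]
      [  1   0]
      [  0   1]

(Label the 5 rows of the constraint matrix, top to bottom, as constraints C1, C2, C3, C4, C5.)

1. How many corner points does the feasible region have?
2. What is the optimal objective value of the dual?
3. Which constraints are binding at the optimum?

1. 3
2. 36 (by strong duality, equal to the primal optimum)
3. C1, q ≥ 0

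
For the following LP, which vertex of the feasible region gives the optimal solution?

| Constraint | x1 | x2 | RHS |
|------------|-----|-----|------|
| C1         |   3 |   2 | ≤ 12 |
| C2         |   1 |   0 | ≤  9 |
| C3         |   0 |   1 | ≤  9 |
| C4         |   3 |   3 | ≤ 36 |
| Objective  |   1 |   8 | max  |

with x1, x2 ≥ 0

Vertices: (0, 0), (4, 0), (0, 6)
Evaluating z = x1 + 8x2 at each vertex:
  (0, 0): z = 0
  (4, 0): z = 4
  (0, 6): z = 48

The largest value is z = 48, attained at (0, 6).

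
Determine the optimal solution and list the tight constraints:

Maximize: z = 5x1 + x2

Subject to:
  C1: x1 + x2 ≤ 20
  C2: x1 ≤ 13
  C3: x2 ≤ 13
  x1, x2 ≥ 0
Optimal: x1 = 13, x2 = 7
Slack at optimum:
  C1: slack = 0 (binding)
  C2: slack = 0 (binding)
  C3: slack = 6
  x1 ≥ 0: x1 = 13
  x2 ≥ 0: x2 = 7
Binding constraints: C1, C2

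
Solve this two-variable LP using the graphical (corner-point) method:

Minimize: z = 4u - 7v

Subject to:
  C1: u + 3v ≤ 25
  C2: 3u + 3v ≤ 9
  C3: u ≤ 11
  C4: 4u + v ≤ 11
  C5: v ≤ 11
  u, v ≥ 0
u = 0, v = 3, z = -21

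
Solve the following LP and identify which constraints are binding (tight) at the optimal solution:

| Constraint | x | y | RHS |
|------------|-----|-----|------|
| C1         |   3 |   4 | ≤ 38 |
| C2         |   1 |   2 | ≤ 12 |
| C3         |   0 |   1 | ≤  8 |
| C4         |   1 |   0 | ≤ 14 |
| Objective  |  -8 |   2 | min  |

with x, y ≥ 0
Optimal: x = 12, y = 0
Binding: C2, y ≥ 0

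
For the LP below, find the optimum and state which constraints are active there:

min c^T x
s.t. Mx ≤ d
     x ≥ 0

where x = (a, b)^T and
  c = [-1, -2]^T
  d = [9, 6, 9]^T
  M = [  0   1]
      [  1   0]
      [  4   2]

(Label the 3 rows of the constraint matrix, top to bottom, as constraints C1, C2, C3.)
Optimal: a = 0, b = 4.5
Slack at optimum:
  C1: slack = 4.5
  C2: slack = 6
  C3: slack = 0 (binding)
  a ≥ 0: a = 0 (binding)
  b ≥ 0: b = 4.5
Binding constraints: C3, a ≥ 0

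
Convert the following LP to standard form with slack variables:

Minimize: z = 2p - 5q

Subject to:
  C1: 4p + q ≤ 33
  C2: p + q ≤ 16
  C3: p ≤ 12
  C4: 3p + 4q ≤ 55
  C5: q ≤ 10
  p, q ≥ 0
min z = 2p - 5q

s.t.
  4p + q + s1 = 33
  p + q + s2 = 16
  p + s3 = 12
  3p + 4q + s4 = 55
  q + s5 = 10
  p, q, s1, s2, s3, s4, s5 ≥ 0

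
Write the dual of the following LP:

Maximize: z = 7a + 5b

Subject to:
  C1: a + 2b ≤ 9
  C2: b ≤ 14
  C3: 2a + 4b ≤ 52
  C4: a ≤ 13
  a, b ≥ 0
Minimize: z = 9y1 + 14y2 + 52y3 + 13y4

Subject to:
  C1: -y1 - 2y3 - y4 ≤ -7
  C2: -2y1 - y2 - 4y3 ≤ -5
  y1, y2, y3, y4 ≥ 0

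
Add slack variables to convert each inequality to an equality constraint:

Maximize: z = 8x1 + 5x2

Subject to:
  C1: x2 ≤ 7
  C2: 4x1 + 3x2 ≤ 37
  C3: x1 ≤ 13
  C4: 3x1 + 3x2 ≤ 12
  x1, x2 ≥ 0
max z = 8x1 + 5x2

s.t.
  x2 + s1 = 7
  4x1 + 3x2 + s2 = 37
  x1 + s3 = 13
  3x1 + 3x2 + s4 = 12
  x1, x2, s1, s2, s3, s4 ≥ 0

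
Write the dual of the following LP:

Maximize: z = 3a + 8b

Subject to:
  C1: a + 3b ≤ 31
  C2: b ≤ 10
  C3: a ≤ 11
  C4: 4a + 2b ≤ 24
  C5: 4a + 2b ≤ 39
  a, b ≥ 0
Minimize: z = 31y1 + 10y2 + 11y3 + 24y4 + 39y5

Subject to:
  C1: -y1 - y3 - 4y4 - 4y5 ≤ -3
  C2: -3y1 - y2 - 2y4 - 2y5 ≤ -8
  y1, y2, y3, y4, y5 ≥ 0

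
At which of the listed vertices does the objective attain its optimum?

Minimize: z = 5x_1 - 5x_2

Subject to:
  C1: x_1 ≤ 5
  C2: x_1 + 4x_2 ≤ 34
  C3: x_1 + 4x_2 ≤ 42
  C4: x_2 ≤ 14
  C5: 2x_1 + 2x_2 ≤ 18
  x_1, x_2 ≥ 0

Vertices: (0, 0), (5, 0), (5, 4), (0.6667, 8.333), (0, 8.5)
Evaluating z = 5x_1 - 5x_2 at each vertex:
  (0, 0): z = 0
  (5, 0): z = 25
  (5, 4): z = 5
  (0.6667, 8.333): z = -38.33
  (0, 8.5): z = -42.5

The smallest value is z = -42.5, attained at (0, 8.5).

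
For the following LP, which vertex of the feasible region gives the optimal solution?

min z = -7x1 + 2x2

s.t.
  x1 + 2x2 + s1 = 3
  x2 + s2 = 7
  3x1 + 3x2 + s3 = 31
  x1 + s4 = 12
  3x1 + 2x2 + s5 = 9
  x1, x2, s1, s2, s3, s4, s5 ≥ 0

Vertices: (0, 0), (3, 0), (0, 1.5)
(3, 0) with z = -21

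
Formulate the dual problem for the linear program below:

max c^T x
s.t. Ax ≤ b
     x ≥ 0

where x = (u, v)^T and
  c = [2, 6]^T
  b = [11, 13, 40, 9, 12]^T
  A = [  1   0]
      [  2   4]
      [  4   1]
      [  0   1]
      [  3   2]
Minimize: z = 11y1 + 13y2 + 40y3 + 9y4 + 12y5

Subject to:
  C1: -y1 - 2y2 - 4y3 - 3y5 ≤ -2
  C2: -4y2 - y3 - y4 - 2y5 ≤ -6
  y1, y2, y3, y4, y5 ≥ 0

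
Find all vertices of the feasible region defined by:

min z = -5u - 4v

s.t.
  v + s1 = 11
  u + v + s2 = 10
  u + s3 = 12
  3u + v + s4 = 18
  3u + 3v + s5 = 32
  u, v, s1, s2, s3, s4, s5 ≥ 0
Each vertex is the intersection of two constraint boundaries that also satisfies all remaining constraints:
  u = 0 and v = 0 → (0, 0)
  3u + v = 18 and v = 0 → (6, 0)
  u + v = 10 and 3u + v = 18 → (4, 6)
  u + v = 10 and u = 0 → (0, 10)

Vertices: (0, 0), (6, 0), (4, 6), (0, 10)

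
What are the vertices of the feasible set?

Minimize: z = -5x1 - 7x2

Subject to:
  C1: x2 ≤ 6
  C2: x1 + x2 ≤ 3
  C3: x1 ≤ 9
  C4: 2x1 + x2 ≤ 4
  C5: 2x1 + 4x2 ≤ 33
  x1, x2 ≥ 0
Each vertex is the intersection of two constraint boundaries that also satisfies all remaining constraints:
  x1 = 0 and x2 = 0 → (0, 0)
  2x1 + x2 = 4 and x2 = 0 → (2, 0)
  x1 + x2 = 3 and 2x1 + x2 = 4 → (1, 2)
  x1 + x2 = 3 and x1 = 0 → (0, 3)

Vertices: (0, 0), (2, 0), (1, 2), (0, 3)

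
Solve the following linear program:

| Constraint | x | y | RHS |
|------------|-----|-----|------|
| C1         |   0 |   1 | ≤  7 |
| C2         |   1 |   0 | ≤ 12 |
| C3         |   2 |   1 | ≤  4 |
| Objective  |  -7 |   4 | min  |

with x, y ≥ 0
x = 2, y = 0, z = -14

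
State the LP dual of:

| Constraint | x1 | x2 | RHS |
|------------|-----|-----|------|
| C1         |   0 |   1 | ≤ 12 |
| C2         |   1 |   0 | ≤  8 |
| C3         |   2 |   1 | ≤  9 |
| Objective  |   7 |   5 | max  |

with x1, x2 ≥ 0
Minimize: z = 12y1 + 8y2 + 9y3

Subject to:
  C1: -y2 - 2y3 ≤ -7
  C2: -y1 - y3 ≤ -5
  y1, y2, y3 ≥ 0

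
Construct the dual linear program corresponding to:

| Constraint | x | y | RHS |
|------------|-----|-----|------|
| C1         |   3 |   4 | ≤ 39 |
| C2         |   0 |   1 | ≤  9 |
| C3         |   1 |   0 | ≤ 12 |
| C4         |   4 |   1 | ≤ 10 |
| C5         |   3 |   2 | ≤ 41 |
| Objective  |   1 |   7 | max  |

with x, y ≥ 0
Minimize: z = 39y1 + 9y2 + 12y3 + 10y4 + 41y5

Subject to:
  C1: -3y1 - y3 - 4y4 - 3y5 ≤ -1
  C2: -4y1 - y2 - y4 - 2y5 ≤ -7
  y1, y2, y3, y4, y5 ≥ 0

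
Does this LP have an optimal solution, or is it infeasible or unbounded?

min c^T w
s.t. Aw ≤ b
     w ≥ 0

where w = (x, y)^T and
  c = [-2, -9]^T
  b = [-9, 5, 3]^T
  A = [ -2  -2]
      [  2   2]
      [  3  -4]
One constraint requires 2x + 2y ≤ 5, while the constraint -2x - 2y ≤ -9 is equivalent to 2x + 2y ≥ 9. Together they would need 9 ≤ 2x + 2y ≤ 5, which is impossible since 9 > 5. No point satisfies all constraints.

Infeasible: no point satisfies all constraints simultaneously.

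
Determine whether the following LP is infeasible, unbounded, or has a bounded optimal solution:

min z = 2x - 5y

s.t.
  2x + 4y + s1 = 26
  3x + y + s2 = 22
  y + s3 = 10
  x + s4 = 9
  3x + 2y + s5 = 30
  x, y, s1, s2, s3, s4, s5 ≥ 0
The point (0, 6.5) satisfies every constraint, so the LP is feasible; the constraints give x ≤ 9 and y ≤ 10, which with x, y ≥ 0 keep the feasible region inside a bounded box. A feasible, bounded LP attains a finite optimum at a vertex.

The LP has an optimal solution: (0, 6.5) with z = -32.5.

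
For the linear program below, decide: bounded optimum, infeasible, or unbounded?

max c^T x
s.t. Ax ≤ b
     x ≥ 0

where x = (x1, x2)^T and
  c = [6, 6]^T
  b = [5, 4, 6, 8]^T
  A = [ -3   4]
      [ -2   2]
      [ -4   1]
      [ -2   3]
Feasible point: (0, 0) satisfies every constraint, so the LP is feasible.
Direction d = (1, 0): for each constraint row a, a·d ≤ 0 —
  (-3)(1) + (4)(0) = -3 ≤ 0
  (-2)(1) + (2)(0) = -2 ≤ 0
  (-4)(1) + (1)(0) = -4 ≤ 0
  (-2)(1) + (3)(0) = -2 ≤ 0
and d ≥ 0, so (0, 0) + t·d stays feasible for every t ≥ 0. Along this ray z = 6x1 + 6x2 changes by 6 per unit t, so z → +∞.

Unbounded: there is a feasible ray along which z → +∞.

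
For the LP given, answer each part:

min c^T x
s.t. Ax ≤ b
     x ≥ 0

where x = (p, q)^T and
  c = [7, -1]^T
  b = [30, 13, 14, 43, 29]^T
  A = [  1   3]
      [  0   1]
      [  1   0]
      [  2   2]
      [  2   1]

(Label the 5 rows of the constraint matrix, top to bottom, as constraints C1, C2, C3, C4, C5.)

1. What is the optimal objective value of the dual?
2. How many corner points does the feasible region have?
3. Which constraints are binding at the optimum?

1. -10 (by strong duality, equal to the primal optimum)
2. 5
3. C1, p ≥ 0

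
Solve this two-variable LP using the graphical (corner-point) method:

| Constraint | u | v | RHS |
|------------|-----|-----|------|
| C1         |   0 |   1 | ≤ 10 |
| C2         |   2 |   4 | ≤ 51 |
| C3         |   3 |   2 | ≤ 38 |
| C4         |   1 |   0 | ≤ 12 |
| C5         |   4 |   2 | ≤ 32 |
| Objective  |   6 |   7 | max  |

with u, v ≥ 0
u = 3, v = 10, z = 88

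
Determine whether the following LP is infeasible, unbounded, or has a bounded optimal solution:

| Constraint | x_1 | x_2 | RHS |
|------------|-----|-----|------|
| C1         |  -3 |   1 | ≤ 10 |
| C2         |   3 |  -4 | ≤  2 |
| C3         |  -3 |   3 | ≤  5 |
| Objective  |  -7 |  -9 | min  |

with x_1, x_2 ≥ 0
Feasible point: (0, 0) satisfies every constraint, so the LP is feasible.
Direction d = (1, 1): for each constraint row a, a·d ≤ 0 —
  (-3)(1) + (1)(1) = -2 ≤ 0
  (3)(1) + (-4)(1) = -1 ≤ 0
  (-3)(1) + (3)(1) = 0 ≤ 0
and d ≥ 0, so (0, 0) + t·d stays feasible for every t ≥ 0. Along this ray z = -7x_1 - 9x_2 changes by -16 per unit t, so z → −∞.

The LP is unbounded; z can be made arbitrarily small.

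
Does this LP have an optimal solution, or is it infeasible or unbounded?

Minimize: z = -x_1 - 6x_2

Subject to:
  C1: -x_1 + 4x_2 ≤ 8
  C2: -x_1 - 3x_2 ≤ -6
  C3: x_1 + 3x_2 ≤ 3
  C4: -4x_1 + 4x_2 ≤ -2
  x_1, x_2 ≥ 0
C3 requires x_1 + 3x_2 ≤ 3, while C2 (-x_1 - 3x_2 ≤ -6) is equivalent to x_1 + 3x_2 ≥ 6. Together they would need 6 ≤ x_1 + 3x_2 ≤ 3, which is impossible since 6 > 3. No point satisfies all constraints.

Infeasible — the constraint set is empty.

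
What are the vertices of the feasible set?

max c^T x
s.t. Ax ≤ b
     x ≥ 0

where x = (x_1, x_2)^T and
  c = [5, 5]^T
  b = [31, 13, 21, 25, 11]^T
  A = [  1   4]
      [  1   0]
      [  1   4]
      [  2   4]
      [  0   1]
Each vertex is the intersection of two constraint boundaries that also satisfies all remaining constraints:
  x_1 = 0 and x_2 = 0 → (0, 0)
  2x_1 + 4x_2 = 25 and x_2 = 0 → (12.5, 0)
  x_1 + 4x_2 = 21 and 2x_1 + 4x_2 = 25 → (4, 4.25)
  x_1 + 4x_2 = 21 and x_1 = 0 → (0, 5.25)

Vertices: (0, 0), (12.5, 0), (4, 4.25), (0, 5.25)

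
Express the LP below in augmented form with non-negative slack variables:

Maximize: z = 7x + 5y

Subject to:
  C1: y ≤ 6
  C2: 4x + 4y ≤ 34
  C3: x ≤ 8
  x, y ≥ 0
max z = 7x + 5y

s.t.
  y + s1 = 6
  4x + 4y + s2 = 34
  x + s3 = 8
  x, y, s1, s2, s3 ≥ 0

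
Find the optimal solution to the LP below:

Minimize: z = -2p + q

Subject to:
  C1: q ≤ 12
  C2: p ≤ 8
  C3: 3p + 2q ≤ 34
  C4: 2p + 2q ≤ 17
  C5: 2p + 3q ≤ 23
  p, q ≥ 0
Each vertex is the intersection of two constraint boundaries that also satisfies all remaining constraints:
  p = 0 and q = 0 → (0, 0)
  p = 8 and q = 0 → (8, 0)
  p = 8 and 2p + 2q = 17 → (8, 0.5)
  2p + 2q = 17 and 2p + 3q = 23 → (2.5, 6)
  2p + 3q = 23 and p = 0 → (0, 7.667)

Evaluating z = -2p + q at each vertex:
  (0, 0): z = 0
  (8, 0): z = -16
  (8, 0.5): z = -15.5
  (2.5, 6): z = 1
  (0, 7.667): z = 7.667

The minimum is at (8, 0) with z = -16.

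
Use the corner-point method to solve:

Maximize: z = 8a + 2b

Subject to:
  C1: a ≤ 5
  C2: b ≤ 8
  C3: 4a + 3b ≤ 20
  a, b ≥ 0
Each vertex is the intersection of two constraint boundaries that also satisfies all remaining constraints:
  a = 0 and b = 0 → (0, 0)
  a = 5 and 4a + 3b = 20 → (5, 0)
  4a + 3b = 20 and a = 0 → (0, 6.667)

Evaluating z = 8a + 2b at each vertex:
  (0, 0): z = 0
  (5, 0): z = 40
  (0, 6.667): z = 13.33

The maximum is at (5, 0) with z = 40.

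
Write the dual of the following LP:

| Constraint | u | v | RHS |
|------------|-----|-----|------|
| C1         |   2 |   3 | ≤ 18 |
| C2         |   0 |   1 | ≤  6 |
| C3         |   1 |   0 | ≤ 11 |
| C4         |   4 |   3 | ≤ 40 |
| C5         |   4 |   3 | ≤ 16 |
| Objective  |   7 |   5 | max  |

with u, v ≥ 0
Minimize: z = 18y1 + 6y2 + 11y3 + 40y4 + 16y5

Subject to:
  C1: -2y1 - y3 - 4y4 - 4y5 ≤ -7
  C2: -3y1 - y2 - 3y4 - 3y5 ≤ -5
  y1, y2, y3, y4, y5 ≥ 0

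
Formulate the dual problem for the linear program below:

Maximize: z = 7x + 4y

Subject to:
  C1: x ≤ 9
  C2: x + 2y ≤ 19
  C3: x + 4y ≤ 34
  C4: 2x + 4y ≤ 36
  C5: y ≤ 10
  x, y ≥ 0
Minimize: z = 9y1 + 19y2 + 34y3 + 36y4 + 10y5

Subject to:
  C1: -y1 - y2 - y3 - 2y4 ≤ -7
  C2: -2y2 - 4y3 - 4y4 - y5 ≤ -4
  y1, y2, y3, y4, y5 ≥ 0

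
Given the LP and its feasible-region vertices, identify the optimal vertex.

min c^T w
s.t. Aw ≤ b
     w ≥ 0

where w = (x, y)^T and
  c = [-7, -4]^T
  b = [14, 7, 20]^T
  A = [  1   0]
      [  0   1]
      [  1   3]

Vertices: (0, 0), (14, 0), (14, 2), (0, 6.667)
Evaluating z = -7x - 4y at each vertex:
  (0, 0): z = 0
  (14, 0): z = -98
  (14, 2): z = -106
  (0, 6.667): z = -26.67

The smallest value is z = -106, attained at (14, 2).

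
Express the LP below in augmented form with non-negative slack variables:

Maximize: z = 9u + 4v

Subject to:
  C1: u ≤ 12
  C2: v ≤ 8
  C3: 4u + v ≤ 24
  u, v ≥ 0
max z = 9u + 4v

s.t.
  u + s1 = 12
  v + s2 = 8
  4u + v + s3 = 24
  u, v, s1, s2, s3 ≥ 0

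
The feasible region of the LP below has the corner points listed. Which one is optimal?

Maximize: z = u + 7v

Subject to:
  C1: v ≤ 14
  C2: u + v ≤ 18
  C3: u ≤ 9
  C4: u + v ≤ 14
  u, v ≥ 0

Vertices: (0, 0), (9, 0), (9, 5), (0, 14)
Evaluating z = u + 7v at each vertex:
  (0, 0): z = 0
  (9, 0): z = 9
  (9, 5): z = 44
  (0, 14): z = 98

The largest value is z = 98, attained at (0, 14).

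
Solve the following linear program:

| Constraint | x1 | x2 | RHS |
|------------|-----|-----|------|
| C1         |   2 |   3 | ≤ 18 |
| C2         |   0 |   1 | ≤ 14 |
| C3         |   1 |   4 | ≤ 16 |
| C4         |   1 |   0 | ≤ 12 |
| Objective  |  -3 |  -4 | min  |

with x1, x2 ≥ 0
x1 = 9, x2 = 0, z = -27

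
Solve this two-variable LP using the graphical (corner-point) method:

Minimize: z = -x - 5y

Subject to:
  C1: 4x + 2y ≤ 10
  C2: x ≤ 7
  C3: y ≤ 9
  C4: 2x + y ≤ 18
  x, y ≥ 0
Each vertex is the intersection of two constraint boundaries that also satisfies all remaining constraints:
  x = 0 and y = 0 → (0, 0)
  4x + 2y = 10 and y = 0 → (2.5, 0)
  4x + 2y = 10 and x = 0 → (0, 5)

Evaluating z = -x - 5y at each vertex:
  (0, 0): z = 0
  (2.5, 0): z = -2.5
  (0, 5): z = -25

The minimum is at (0, 5) with z = -25.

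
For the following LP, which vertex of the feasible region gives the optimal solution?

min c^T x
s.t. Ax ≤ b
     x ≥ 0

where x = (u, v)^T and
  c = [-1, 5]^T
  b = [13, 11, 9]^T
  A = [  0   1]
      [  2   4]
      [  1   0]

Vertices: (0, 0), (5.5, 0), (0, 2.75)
Evaluating z = -u + 5v at each vertex:
  (0, 0): z = 0
  (5.5, 0): z = -5.5
  (0, 2.75): z = 13.75

The smallest value is z = -5.5, attained at (5.5, 0).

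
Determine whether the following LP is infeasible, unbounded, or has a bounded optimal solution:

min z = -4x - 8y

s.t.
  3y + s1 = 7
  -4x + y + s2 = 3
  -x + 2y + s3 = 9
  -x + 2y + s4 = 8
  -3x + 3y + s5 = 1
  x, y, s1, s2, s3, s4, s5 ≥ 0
Feasible point: (0, 0) satisfies every constraint, so the LP is feasible.
Direction d = (1, 0): for each constraint row a, a·d ≤ 0 —
  (0)(1) + (3)(0) = 0 ≤ 0
  (-4)(1) + (1)(0) = -4 ≤ 0
  (-1)(1) + (2)(0) = -1 ≤ 0
  (-1)(1) + (2)(0) = -1 ≤ 0
  (-3)(1) + (3)(0) = -3 ≤ 0
and d ≥ 0, so (0, 0) + t·d stays feasible for every t ≥ 0. Along this ray z = -4x - 8y changes by -4 per unit t, so z → −∞.

Unbounded — the objective can decrease without bound over the feasible region.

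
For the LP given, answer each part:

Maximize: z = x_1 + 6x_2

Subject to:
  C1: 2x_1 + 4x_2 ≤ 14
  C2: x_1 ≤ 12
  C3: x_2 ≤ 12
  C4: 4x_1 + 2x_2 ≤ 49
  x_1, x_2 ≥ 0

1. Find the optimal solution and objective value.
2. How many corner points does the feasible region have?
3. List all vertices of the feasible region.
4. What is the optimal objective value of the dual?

1. x_1 = 0, x_2 = 3.5, z = 21
2. 3
3. (0, 0), (7, 0), (0, 3.5)
4. 21 (by strong duality, equal to the primal optimum)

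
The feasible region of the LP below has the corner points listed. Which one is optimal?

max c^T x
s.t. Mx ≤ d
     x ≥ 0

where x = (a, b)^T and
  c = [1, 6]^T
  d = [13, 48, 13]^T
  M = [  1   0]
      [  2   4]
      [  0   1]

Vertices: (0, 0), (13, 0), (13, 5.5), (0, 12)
Evaluating z = a + 6b at each vertex:
  (0, 0): z = 0
  (13, 0): z = 13
  (13, 5.5): z = 46
  (0, 12): z = 72

The largest value is z = 72, attained at (0, 12).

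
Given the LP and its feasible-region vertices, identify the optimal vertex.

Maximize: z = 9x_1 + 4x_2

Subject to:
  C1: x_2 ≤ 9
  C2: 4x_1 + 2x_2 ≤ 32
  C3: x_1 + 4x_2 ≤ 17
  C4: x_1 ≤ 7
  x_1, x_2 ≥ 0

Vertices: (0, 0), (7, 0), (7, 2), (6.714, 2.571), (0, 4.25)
Evaluating z = 9x_1 + 4x_2 at each vertex:
  (0, 0): z = 0
  (7, 0): z = 63
  (7, 2): z = 71
  (6.714, 2.571): z = 70.71
  (0, 4.25): z = 17

The largest value is z = 71, attained at (7, 2).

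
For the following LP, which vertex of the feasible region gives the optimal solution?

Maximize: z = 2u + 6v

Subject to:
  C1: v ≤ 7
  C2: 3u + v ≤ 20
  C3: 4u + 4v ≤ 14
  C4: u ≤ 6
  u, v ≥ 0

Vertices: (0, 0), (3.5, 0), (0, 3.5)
Evaluating z = 2u + 6v at each vertex:
  (0, 0): z = 0
  (3.5, 0): z = 7
  (0, 3.5): z = 21

The largest value is z = 21, attained at (0, 3.5).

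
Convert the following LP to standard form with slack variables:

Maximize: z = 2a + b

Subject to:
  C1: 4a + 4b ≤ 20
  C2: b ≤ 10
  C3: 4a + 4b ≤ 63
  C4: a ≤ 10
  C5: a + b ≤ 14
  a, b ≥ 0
max z = 2a + b

s.t.
  4a + 4b + s1 = 20
  b + s2 = 10
  4a + 4b + s3 = 63
  a + s4 = 10
  a + b + s5 = 14
  a, b, s1, s2, s3, s4, s5 ≥ 0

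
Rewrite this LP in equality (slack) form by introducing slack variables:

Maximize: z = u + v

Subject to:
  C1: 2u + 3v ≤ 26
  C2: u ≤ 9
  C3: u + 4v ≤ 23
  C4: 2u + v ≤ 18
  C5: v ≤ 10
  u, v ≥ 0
max z = u + v

s.t.
  2u + 3v + s1 = 26
  u + s2 = 9
  u + 4v + s3 = 23
  2u + v + s4 = 18
  v + s5 = 10
  u, v, s1, s2, s3, s4, s5 ≥ 0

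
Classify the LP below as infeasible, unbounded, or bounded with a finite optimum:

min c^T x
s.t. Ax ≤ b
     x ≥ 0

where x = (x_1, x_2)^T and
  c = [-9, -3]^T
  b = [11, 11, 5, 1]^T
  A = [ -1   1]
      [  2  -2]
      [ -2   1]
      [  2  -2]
Feasible point: (0, 0) satisfies every constraint, so the LP is feasible.
Direction d = (1, 1): for each constraint row a, a·d ≤ 0 —
  (-1)(1) + (1)(1) = 0 ≤ 0
  (2)(1) + (-2)(1) = 0 ≤ 0
  (-2)(1) + (1)(1) = -1 ≤ 0
  (2)(1) + (-2)(1) = 0 ≤ 0
and d ≥ 0, so (0, 0) + t·d stays feasible for every t ≥ 0. Along this ray z = -9x_1 - 3x_2 changes by -12 per unit t, so z → −∞.

Unbounded: there is a feasible ray along which z → −∞.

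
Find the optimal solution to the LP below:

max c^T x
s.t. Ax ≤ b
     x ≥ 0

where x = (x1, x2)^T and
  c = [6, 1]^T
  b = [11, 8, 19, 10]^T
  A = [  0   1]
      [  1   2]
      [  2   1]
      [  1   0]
x1 = 8, x2 = 0, z = 48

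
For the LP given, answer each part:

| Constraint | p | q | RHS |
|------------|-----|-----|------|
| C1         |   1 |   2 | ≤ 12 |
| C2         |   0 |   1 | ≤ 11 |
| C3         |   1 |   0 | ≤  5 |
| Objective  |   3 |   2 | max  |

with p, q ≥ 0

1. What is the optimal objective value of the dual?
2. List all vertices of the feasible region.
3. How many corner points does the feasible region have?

1. 22 (by strong duality, equal to the primal optimum)
2. (0, 0), (5, 0), (5, 3.5), (0, 6)
3. 4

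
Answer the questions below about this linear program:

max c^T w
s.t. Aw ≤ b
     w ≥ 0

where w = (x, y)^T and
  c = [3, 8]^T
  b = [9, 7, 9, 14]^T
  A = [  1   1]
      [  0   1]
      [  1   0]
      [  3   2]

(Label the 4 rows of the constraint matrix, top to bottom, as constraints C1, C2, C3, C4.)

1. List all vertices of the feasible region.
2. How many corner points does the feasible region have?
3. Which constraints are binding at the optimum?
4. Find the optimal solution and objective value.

1. (0, 0), (4.667, 0), (0, 7)
2. 3
3. C2, C4, x ≥ 0
4. x = 0, y = 7, z = 56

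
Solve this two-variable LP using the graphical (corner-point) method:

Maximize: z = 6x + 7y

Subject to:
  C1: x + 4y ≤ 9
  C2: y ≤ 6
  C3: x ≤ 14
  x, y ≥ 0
Each vertex is the intersection of two constraint boundaries that also satisfies all remaining constraints:
  x = 0 and y = 0 → (0, 0)
  x + 4y = 9 and y = 0 → (9, 0)
  x + 4y = 9 and x = 0 → (0, 2.25)

Evaluating z = 6x + 7y at each vertex:
  (0, 0): z = 0
  (9, 0): z = 54
  (0, 2.25): z = 15.75

The maximum is at (9, 0) with z = 54.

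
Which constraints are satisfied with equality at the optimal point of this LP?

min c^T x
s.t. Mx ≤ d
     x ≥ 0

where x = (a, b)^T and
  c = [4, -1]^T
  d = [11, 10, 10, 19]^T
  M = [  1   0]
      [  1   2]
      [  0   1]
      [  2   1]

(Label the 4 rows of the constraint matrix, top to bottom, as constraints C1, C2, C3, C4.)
Optimal: a = 0, b = 5
Binding: C2, a ≥ 0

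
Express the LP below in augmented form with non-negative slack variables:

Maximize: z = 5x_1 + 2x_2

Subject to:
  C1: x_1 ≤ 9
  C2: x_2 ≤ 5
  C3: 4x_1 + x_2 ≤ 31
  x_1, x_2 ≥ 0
max z = 5x_1 + 2x_2

s.t.
  x_1 + s1 = 9
  x_2 + s2 = 5
  4x_1 + x_2 + s3 = 31
  x_1, x_2, s1, s2, s3 ≥ 0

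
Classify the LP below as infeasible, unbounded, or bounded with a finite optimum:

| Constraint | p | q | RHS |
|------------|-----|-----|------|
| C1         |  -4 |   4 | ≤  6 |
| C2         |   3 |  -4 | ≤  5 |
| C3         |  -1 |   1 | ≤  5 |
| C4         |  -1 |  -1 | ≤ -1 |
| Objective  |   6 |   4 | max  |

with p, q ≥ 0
Feasible point: (0, 1) satisfies every constraint, so the LP is feasible.
Direction d = (1, 1): for each constraint row a, a·d ≤ 0 —
  (-4)(1) + (4)(1) = 0 ≤ 0
  (3)(1) + (-4)(1) = -1 ≤ 0
  (-1)(1) + (1)(1) = 0 ≤ 0
  (-1)(1) + (-1)(1) = -2 ≤ 0
and d ≥ 0, so (0, 1) + t·d stays feasible for every t ≥ 0. Along this ray z = 6p + 4q changes by 10 per unit t, so z → +∞.

Unbounded: there is a feasible ray along which z → +∞.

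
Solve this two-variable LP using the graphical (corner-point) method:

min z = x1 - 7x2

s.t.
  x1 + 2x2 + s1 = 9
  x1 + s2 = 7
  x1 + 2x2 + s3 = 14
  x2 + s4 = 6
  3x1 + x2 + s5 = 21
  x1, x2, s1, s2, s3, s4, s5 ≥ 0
x1 = 0, x2 = 4.5, z = -31.5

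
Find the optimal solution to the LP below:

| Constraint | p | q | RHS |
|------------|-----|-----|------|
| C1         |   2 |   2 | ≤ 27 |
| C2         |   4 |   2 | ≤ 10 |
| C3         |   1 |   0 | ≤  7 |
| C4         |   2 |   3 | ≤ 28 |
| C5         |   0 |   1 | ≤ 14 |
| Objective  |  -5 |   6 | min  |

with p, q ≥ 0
Each vertex is the intersection of two constraint boundaries that also satisfies all remaining constraints:
  p = 0 and q = 0 → (0, 0)
  4p + 2q = 10 and q = 0 → (2.5, 0)
  4p + 2q = 10 and p = 0 → (0, 5)

Evaluating z = -5p + 6q at each vertex:
  (0, 0): z = 0
  (2.5, 0): z = -12.5
  (0, 5): z = 30

The minimum is at (2.5, 0) with z = -12.5.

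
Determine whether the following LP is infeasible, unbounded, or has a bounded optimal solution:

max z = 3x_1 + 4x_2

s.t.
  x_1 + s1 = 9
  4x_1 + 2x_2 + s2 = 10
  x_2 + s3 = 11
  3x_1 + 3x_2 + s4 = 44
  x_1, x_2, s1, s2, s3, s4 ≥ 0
The point (0, 5) satisfies every constraint, so the LP is feasible; the constraints give x_1 ≤ 9 and x_2 ≤ 11, which with x_1, x_2 ≥ 0 keep the feasible region inside a bounded box. A feasible, bounded LP attains a finite optimum at a vertex.

The LP has an optimal solution: (0, 5) with z = 20.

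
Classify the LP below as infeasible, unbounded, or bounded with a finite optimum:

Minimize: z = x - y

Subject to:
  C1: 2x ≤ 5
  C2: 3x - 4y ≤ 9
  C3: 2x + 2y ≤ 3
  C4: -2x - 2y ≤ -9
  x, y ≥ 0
C3 requires 2x + 2y ≤ 3, while C4 (-2x - 2y ≤ -9) is equivalent to 2x + 2y ≥ 9. Together they would need 9 ≤ 2x + 2y ≤ 3, which is impossible since 9 > 3. No point satisfies all constraints.

Infeasible: no point satisfies all constraints simultaneously.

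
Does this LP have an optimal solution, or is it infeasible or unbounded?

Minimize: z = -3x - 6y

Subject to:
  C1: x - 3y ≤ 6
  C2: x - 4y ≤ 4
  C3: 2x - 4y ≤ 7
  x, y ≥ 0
Feasible point: (0, 0) satisfies every constraint, so the LP is feasible.
Direction d = (0, 1): for each constraint row a, a·d ≤ 0 —
  (1)(0) + (-3)(1) = -3 ≤ 0
  (1)(0) + (-4)(1) = -4 ≤ 0
  (2)(0) + (-4)(1) = -4 ≤ 0
and d ≥ 0, so (0, 0) + t·d stays feasible for every t ≥ 0. Along this ray z = -3x - 6y changes by -6 per unit t, so z → −∞.

Unbounded: there is a feasible ray along which z → −∞.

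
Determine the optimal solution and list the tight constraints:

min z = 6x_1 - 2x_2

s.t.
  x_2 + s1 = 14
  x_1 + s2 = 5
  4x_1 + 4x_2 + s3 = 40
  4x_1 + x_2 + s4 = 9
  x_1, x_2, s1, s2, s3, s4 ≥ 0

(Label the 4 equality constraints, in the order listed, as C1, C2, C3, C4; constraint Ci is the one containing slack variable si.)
Optimal: x_1 = 0, x_2 = 9
Slack at optimum:
  C1: slack = 5
  C2: slack = 5
  C3: slack = 4
  C4: slack = 0 (binding)
  x_1 ≥ 0: x_1 = 0 (binding)
  x_2 ≥ 0: x_2 = 9
Binding constraints: C4, x_1 ≥ 0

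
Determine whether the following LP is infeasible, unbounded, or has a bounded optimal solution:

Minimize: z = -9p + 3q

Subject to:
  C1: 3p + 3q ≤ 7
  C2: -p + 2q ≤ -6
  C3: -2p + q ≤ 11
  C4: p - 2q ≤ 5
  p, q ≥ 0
C4 requires p - 2q ≤ 5, while C2 (-p + 2q ≤ -6) is equivalent to p - 2q ≥ 6. Together they would need 6 ≤ p - 2q ≤ 5, which is impossible since 6 > 5. No point satisfies all constraints.

Infeasible: no point satisfies all constraints simultaneously.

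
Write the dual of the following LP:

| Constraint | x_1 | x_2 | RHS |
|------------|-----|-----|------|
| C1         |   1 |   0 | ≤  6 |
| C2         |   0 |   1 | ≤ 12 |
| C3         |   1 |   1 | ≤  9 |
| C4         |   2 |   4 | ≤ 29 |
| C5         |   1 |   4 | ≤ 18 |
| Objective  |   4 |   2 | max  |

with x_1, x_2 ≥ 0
Minimize: z = 6y1 + 12y2 + 9y3 + 29y4 + 18y5

Subject to:
  C1: -y1 - y3 - 2y4 - y5 ≤ -4
  C2: -y2 - y3 - 4y4 - 4y5 ≤ -2
  y1, y2, y3, y4, y5 ≥ 0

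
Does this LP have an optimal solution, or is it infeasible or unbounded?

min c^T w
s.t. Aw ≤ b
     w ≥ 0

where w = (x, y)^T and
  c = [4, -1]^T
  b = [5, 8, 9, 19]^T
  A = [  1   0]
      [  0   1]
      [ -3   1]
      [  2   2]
The point (0, 8) satisfies every constraint, so the LP is feasible; the constraints give x ≤ 5 and y ≤ 8, which with x, y ≥ 0 keep the feasible region inside a bounded box. A feasible, bounded LP attains a finite optimum at a vertex.

Evaluating z = 4x - y at each vertex:
  (0, 0): z = 0
  (5, 0): z = 20
  (5, 4.5): z = 15.5
  (1.5, 8): z = -2
  (0, 8): z = -8

Feasible with finite optimum z* = -8 at (0, 8).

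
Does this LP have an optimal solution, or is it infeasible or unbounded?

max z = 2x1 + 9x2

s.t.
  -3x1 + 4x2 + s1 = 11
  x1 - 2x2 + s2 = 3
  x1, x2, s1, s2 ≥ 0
Feasible point: (0, 0) satisfies every constraint, so the LP is feasible.
Direction d = (4, 3): for each constraint row a, a·d ≤ 0 —
  (-3)(4) + (4)(3) = 0 ≤ 0
  (1)(4) + (-2)(3) = -2 ≤ 0
and d ≥ 0, so (0, 0) + t·d stays feasible for every t ≥ 0. Along this ray z = 2x1 + 9x2 changes by 35 per unit t, so z → +∞.

Unbounded — the objective can increase without bound over the feasible region.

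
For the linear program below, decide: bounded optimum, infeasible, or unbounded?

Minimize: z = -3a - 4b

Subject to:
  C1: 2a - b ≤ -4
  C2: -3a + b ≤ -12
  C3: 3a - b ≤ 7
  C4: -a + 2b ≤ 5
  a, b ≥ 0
C3 requires 3a - b ≤ 7, while C2 (-3a + b ≤ -12) is equivalent to 3a - b ≥ 12. Together they would need 12 ≤ 3a - b ≤ 7, which is impossible since 12 > 7. No point satisfies all constraints.

Infeasible: no point satisfies all constraints simultaneously.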